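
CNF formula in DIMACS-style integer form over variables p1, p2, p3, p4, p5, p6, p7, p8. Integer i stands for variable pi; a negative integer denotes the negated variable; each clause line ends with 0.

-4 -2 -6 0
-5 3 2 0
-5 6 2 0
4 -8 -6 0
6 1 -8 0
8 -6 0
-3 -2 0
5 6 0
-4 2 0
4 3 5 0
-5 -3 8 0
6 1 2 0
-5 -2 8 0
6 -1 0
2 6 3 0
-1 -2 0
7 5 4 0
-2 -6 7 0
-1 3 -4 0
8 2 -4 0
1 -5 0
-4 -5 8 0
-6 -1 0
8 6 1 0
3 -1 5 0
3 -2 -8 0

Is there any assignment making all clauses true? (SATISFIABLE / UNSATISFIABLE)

UNSATISFIABLE

p2 = True:
  propagation gives p3=False, p1=False, p5=False, p6=True; an empty clause results — contradiction.
p2 = False:
  p6 = True:
    propagation gives p8=False; an empty clause results — contradiction.
  p6 = False:
    propagation gives p5=False; an empty clause results — contradiction.
Every branch closes, so no satisfying assignment exists.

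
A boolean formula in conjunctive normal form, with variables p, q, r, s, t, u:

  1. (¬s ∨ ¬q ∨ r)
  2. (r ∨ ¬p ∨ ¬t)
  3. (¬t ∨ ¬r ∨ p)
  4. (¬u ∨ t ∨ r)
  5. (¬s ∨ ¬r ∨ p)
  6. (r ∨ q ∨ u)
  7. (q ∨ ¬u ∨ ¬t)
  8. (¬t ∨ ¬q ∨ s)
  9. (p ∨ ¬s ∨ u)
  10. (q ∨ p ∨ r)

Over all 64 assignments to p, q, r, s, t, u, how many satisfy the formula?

18

Split on r, then p.
  r=T, p=T: 12 of the 16 assignments to (q,s,t,u) work.
  r=T, p=F: remaining (q,s,t,u) ∈ {(F,F,F,F); (F,F,F,T); (T,F,F,F); (T,F,F,T)} — 4.
  r=F, p=T: remaining (q,s,t,u) ∈ {(T,F,F,F)} — 1.
  r=F, p=F: remaining (q,s,t,u) ∈ {(T,F,F,F)} — 1.
Total: 12 + 4 + 1 + 1 = 18.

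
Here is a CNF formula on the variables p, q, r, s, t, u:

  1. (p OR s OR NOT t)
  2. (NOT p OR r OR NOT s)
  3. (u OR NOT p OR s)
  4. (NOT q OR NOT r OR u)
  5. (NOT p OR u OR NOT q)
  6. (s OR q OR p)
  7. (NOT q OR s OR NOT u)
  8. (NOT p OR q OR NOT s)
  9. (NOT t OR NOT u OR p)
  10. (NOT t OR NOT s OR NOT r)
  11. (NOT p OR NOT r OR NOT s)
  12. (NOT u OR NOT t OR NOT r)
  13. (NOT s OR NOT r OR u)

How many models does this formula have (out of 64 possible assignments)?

Case analysis on s and p:
  s=T, p=T: a clause becomes empty — 0.
  s=T, p=F: q free; 4 ways for (r,t,u) × 2^1 = 8.
  s=F, p=T: remaining (q,r,t,u) ∈ {(F,F,F,T); (F,F,T,T); (F,T,F,T)} — 3.
  s=F, p=F: remaining (q,r,t,u) ∈ {(T,F,F,F)} — 1.
Total: 0 + 8 + 3 + 1 = 12.

12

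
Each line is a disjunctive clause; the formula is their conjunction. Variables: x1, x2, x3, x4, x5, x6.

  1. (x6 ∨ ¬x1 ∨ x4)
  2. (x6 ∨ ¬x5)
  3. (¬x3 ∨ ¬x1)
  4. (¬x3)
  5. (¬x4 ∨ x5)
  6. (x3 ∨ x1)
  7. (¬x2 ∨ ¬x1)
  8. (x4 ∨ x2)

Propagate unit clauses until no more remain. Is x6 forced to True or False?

True

Unit clause (¬x3) sets x3 = False.
(x3 ∨ x1) with x3 = False leaves only x1, so x1 = True.
(¬x2 ∨ ¬x1): since x1 = True, the clause reduces to (¬x2). x2 = False.
In (x2 ∨ x4), x2 is now false; x4 must hold, so x4 = True.
(x5 ∨ ¬x4) with x4 = True leaves only x5, so x5 = True.
From (x6 ∨ ¬x5) and x5 = True: x6 = True.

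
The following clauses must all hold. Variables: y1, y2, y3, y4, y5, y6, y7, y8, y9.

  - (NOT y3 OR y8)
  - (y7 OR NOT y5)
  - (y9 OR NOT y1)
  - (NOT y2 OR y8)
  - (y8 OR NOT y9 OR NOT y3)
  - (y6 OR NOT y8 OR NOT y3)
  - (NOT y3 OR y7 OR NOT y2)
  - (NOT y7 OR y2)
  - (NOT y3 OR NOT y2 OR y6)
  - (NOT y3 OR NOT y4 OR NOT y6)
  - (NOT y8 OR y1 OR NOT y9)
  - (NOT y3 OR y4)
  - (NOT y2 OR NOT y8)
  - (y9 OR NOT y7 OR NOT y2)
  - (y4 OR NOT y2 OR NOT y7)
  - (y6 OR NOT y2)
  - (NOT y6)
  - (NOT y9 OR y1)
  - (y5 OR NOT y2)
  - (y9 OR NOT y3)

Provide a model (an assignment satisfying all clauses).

Unit propagation: (NOT y6) forces y6 = False.
The clause (NOT y2) is unit: y2 must be False.
Unit propagation: (NOT y7) forces y7 = False.
Unit propagation: (NOT y5) forces y5 = False.
y3 occurs only negated in the remaining clauses — set y3 = False.
Pure literal: y4 appears only positively; assign y4 = True.
Set y1 = True and propagate.
  then y9 is forced to True.
y8 is now unconstrained; take y8 = True.
Every clause has at least one true literal under this assignment.

y1=1  y2=0  y3=0  y4=1  y5=0  y6=0  y7=0  y8=1  y9=1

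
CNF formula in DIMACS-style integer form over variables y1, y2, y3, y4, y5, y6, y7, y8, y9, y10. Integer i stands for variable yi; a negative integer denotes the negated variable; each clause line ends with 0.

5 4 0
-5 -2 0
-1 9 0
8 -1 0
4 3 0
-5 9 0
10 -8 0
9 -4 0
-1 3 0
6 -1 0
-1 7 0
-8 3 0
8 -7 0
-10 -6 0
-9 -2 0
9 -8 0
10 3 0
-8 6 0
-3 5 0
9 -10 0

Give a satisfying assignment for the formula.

y1 occurs only negated in the remaining clauses — set y1 = False.
y2 occurs only negated in the remaining clauses — set y2 = False.
Branch on y3: take y3 = True.
  then y5 is forced to True.
  then y9 is forced to True.
Set y6 = False and propagate.
  then y8 is forced to False.
  then y7 is forced to False.
y4, y10 are now unconstrained; take y4 = False, y10 = True.

y1=False, y2=False, y3=True, y4=False, y5=True, y6=False, y7=False, y8=False, y9=True, y10=True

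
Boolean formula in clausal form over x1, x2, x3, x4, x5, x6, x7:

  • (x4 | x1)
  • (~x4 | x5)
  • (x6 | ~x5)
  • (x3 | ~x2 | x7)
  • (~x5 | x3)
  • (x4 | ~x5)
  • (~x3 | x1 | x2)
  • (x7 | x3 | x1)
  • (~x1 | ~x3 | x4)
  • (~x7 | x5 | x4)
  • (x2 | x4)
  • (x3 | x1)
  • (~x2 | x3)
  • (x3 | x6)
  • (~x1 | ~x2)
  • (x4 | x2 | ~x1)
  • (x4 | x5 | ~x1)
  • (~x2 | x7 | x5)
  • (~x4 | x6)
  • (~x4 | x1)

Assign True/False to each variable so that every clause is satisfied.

x1 = True, x2 = False, x3 = True, x4 = True, x5 = True, x6 = True, x7 = True

Check each clause:
  1. (x1 | x4) — x1 is true.
  2. (x5 | ~x4) — x5 is true.
  3. (~x5 | x6) — x6 is true.
  4. (x3 | x7 | ~x2) — x3 is true.
  5. (x3 | ~x5) — x3 is true.
  6. (x4 | ~x5) — x4 is true.
  7. (x2 | ~x3 | x1) — x1 is true.
  8. (x1 | x3 | x7) — x1 is true.
  9. (x4 | ~x1 | ~x3) — x4 is true.
  10. (x4 | ~x7 | x5) — x4 is true.
  11. (x2 | x4) — x4 is true.
  12. (x1 | x3) — x1 is true.
  13. (x3 | ~x2) — x3 is true.
  14. (x3 | x6) — x3 is true.
  15. (~x1 | ~x2) — ~x2 is true.
  16. (~x1 | x4 | x2) — x4 is true.
  17. (x4 | ~x1 | x5) — x4 is true.
  18. (x5 | x7 | ~x2) — x5 is true.
  19. (~x4 | x6) — x6 is true.
  20. (~x4 | x1) — x1 is true.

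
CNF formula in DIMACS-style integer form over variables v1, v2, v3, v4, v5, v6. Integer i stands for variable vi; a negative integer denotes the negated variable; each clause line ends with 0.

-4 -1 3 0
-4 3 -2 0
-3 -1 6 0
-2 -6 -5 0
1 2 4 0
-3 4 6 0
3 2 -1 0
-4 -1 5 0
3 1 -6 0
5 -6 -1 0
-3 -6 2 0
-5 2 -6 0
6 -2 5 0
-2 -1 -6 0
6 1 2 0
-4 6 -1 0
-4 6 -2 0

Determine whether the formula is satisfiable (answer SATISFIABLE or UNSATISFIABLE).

SATISFIABLE

Branch on v1: take v1 = False.
For the remaining variables, v2 = True, v3 = False, v4 = False, v5 = True, v6 = False works.
So v1=0, v2=1, v3=0, v4=0, v5=1, v6=0 is a satisfying assignment.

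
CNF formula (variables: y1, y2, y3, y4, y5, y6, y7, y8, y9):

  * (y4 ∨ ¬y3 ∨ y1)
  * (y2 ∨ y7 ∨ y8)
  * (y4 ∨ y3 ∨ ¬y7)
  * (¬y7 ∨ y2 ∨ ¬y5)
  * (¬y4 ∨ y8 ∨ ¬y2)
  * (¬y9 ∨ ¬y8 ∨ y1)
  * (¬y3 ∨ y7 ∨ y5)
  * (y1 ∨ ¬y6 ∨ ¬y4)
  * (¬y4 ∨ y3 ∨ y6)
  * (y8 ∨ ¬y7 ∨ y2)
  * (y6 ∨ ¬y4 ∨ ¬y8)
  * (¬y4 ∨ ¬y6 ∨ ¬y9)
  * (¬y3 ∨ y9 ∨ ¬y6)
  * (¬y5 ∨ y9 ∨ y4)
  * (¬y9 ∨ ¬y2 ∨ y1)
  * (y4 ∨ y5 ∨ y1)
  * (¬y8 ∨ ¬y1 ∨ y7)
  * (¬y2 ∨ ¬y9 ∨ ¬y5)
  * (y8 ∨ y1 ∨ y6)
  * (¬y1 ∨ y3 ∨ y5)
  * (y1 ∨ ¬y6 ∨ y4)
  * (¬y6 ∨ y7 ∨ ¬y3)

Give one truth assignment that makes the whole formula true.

y1 = T, y2 = T, y3 = T, y4 = F, y5 = F, y6 = T, y7 = T, y8 = T, y9 = T

Check each clause:
  1. (y4 ∨ y1 ∨ ¬y3) — y1 is true.
  2. (y8 ∨ y2 ∨ y7) — y8 is true.
  3. (¬y7 ∨ y4 ∨ y3) — y3 is true.
  4. (¬y5 ∨ ¬y7 ∨ y2) — y2 is true.
  5. (¬y2 ∨ ¬y4 ∨ y8) — y8 is true.
  6. (y1 ∨ ¬y8 ∨ ¬y9) — y1 is true.
  7. (¬y3 ∨ y7 ∨ y5) — y7 is true.
  8. (y1 ∨ ¬y4 ∨ ¬y6) — y1 is true.
  9. (y3 ∨ ¬y4 ∨ y6) — y3 is true.
  10. (¬y7 ∨ y2 ∨ y8) — y8 is true.
  11. (¬y8 ∨ ¬y4 ∨ y6) — ¬y4 is true.
  12. (¬y6 ∨ ¬y9 ∨ ¬y4) — ¬y4 is true.
  13. (¬y6 ∨ ¬y3 ∨ y9) — y9 is true.
  14. (y9 ∨ y4 ∨ ¬y5) — y9 is true.
  15. (¬y9 ∨ ¬y2 ∨ y1) — y1 is true.
  16. (y1 ∨ y5 ∨ y4) — y1 is true.
  17. (y7 ∨ ¬y1 ∨ ¬y8) — y7 is true.
  18. (¬y5 ∨ ¬y9 ∨ ¬y2) — ¬y5 is true.
  19. (y1 ∨ y6 ∨ y8) — y8 is true.
  20. (¬y1 ∨ y3 ∨ y5) — y3 is true.
  21. (y1 ∨ y4 ∨ ¬y6) — y1 is true.
  22. (y7 ∨ ¬y3 ∨ ¬y6) — y7 is true.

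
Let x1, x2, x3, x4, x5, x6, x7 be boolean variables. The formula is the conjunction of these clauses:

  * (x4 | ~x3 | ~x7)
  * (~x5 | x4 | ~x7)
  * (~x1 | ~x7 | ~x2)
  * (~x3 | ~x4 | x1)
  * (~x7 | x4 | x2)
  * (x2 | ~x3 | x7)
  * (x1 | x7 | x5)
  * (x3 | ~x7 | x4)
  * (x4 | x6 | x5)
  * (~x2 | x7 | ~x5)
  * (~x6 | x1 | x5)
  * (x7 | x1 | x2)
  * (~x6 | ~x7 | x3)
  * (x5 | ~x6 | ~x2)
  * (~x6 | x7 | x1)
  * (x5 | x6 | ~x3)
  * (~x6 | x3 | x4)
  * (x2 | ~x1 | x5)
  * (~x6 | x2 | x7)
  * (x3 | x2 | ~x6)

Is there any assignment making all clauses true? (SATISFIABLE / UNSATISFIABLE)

SATISFIABLE

Set x1 = False and propagate.
The remaining clauses are satisfied by x2 = True, x3 = False, x4 = True, x5 = False, x6 = False, x7 = True.
Every clause has at least one true literal under this assignment.
So x1 = F, x2 = T, x3 = F, x4 = T, x5 = F, x6 = F, x7 = T is a satisfying assignment.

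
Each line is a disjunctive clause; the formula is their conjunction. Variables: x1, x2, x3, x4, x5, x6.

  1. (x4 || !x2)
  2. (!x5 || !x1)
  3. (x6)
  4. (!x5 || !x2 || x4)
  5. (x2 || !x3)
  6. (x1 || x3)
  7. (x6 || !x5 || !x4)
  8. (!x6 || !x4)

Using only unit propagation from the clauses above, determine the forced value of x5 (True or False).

False

Unit clause (x6) sets x6 = True.
(!x6 || !x4): since x6 = True, the clause reduces to (!x4). x4 = False.
From (x4 || !x2) and x4 = False: x2 = False.
(x2 || !x3): since x2 = False, the clause reduces to (!x3). x3 = False.
From (x3 || x1) and x3 = False: x1 = True.
(!x5 || !x1): since x1 = True, the clause reduces to (!x5). x5 = False.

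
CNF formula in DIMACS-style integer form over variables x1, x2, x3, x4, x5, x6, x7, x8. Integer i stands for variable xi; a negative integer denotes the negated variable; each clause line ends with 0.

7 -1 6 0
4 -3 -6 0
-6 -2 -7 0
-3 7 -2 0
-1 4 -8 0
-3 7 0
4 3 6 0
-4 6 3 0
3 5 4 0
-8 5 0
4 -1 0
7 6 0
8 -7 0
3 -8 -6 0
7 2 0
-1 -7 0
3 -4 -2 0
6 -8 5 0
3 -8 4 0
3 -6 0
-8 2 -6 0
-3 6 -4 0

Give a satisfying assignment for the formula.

x1=F, x2=T, x3=T, x4=F, x5=T, x6=F, x7=T, x8=T

Check each clause:
  1. {x6, ¬x1, x7} — ¬x1 is true.
  2. {¬x3, ¬x6, x4} — ¬x6 is true.
  3. {¬x2, ¬x7, ¬x6} — ¬x6 is true.
  4. {¬x3, ¬x2, x7} — x7 is true.
  5. {x4, ¬x1, ¬x8} — ¬x1 is true.
  6. {¬x3, x7} — x7 is true.
  7. {x4, x6, x3} — x3 is true.
  8. {x3, x6, ¬x4} — x3 is true.
  9. {x4, x5, x3} — x3 is true.
  10. {x5, ¬x8} — x5 is true.
  11. {¬x1, x4} — ¬x1 is true.
  12. {x6, x7} — x7 is true.
  13. {¬x7, x8} — x8 is true.
  14. {x3, ¬x8, ¬x6} — ¬x6 is true.
  15. {x7, x2} — x2 is true.
  16. {¬x1, ¬x7} — ¬x1 is true.
  17. {¬x2, ¬x4, x3} — x3 is true.
  18. {x6, x5, ¬x8} — x5 is true.
  19. {x3, x4, ¬x8} — x3 is true.
  20. {x3, ¬x6} — ¬x6 is true.
  21. {x2, ¬x6, ¬x8} — x2 is true.
  22. {x6, ¬x4, ¬x3} — ¬x4 is true.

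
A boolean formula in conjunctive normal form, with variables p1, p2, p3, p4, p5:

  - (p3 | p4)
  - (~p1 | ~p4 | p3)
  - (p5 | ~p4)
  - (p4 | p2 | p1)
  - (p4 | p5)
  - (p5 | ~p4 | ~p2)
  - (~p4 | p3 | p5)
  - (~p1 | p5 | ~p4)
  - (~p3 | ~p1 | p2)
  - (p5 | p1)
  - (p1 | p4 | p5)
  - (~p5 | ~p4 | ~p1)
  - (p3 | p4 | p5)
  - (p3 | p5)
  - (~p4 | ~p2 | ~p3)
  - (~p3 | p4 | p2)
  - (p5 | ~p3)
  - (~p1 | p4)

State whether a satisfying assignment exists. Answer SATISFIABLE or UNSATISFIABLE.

SATISFIABLE

Branch on p1: take p1 = False.
  then p5 is forced to True.
Set p2 = True and propagate.
Branch on p3: take p3 = True.
  then p4 is forced to False.
So p1 = F, p2 = T, p3 = T, p4 = F, p5 = T is a satisfying assignment.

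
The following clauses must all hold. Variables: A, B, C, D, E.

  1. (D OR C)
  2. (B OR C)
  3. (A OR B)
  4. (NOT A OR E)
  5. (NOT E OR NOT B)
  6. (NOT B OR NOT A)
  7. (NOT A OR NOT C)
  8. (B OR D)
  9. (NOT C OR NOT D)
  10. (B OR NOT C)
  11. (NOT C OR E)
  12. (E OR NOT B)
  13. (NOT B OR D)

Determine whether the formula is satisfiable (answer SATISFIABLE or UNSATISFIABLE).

B = True:
  propagation gives E=False; an empty clause results — contradiction.
B = False:
  propagation gives C=True; an empty clause results — contradiction.
Every branch closes, so no satisfying assignment exists.

UNSATISFIABLE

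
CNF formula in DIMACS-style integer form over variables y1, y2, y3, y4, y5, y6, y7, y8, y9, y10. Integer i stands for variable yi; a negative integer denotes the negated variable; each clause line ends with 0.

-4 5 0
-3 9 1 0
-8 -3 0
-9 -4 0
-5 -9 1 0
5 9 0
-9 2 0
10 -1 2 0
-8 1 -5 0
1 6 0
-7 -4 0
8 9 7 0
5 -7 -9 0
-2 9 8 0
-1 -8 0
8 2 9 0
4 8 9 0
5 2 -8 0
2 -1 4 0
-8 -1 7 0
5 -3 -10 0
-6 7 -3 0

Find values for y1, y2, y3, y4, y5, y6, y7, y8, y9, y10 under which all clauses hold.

y1=T, y2=T, y3=F, y4=F, y5=T, y6=T, y7=F, y8=F, y9=T, y10=T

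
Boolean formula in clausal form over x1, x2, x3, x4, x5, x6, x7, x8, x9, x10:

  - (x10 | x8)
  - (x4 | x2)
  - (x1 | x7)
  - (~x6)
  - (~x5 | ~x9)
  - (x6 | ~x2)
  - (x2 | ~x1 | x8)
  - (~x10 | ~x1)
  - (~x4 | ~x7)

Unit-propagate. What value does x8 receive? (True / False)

Unit clause (~x6) sets x6 = False.
From (~x2 | x6) and x6 = False: x2 = False.
(x2 | x4): since x2 = False, the clause reduces to (x4). x4 = True.
In (~x7 | ~x4), ~x4 is now false; ~x7 must hold, so x7 = False.
(x7 | x1) with x7 = False leaves only x1, so x1 = True.
In (x2 | x8 | ~x1), x2, ~x1 are now false; x8 must hold, so x8 = True.

True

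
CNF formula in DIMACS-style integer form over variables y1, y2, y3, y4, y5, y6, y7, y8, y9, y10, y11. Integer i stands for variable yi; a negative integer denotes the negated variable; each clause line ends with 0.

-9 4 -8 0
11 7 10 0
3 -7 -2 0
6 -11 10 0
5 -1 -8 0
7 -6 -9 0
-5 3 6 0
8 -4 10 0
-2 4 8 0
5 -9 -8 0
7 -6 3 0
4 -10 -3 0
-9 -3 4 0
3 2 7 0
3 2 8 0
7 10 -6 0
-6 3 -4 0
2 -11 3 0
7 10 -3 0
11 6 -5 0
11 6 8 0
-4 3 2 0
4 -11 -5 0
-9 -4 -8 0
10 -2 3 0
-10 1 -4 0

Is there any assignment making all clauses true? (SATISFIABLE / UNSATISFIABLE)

Pure literal: y9 appears only negated; assign y9 = False.
Branch on y1: take y1 = True.
Branch on y2: take y2 = False.
The remaining clauses are satisfied by y3 = True, y4 = True, y5 = False, y6 = False, y7 = False, y8 = False, y10 = True, y11 = True.
So y1=True, y2=False, y3=True, y4=True, y5=False, y6=False, y7=False, y8=False, y9=False, y10=True, y11=True is a satisfying assignment.

SATISFIABLE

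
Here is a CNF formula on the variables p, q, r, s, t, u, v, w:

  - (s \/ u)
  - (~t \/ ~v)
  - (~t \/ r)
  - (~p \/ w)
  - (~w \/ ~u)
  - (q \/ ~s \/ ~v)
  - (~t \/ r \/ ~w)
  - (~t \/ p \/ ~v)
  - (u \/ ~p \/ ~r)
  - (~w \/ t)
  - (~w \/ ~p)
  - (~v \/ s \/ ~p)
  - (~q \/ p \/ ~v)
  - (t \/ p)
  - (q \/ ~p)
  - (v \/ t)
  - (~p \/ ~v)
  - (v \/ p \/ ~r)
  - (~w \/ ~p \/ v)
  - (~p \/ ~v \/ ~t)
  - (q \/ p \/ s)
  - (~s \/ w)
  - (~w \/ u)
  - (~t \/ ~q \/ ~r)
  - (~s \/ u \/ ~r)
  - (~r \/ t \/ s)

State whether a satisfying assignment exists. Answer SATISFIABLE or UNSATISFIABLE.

UNSATISFIABLE

p = True:
  propagation gives w=True; an empty clause results — contradiction.
p = False:
  propagation gives t=True, v=False, r=True; an empty clause results — contradiction.
Every branch closes, so no satisfying assignment exists.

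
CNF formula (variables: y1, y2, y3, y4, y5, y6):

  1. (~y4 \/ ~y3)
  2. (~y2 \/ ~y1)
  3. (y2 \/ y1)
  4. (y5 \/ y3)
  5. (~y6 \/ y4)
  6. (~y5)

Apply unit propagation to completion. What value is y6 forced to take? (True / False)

(~y5) is a unit clause: y5 = False.
From (y3 \/ y5) and y5 = False: y3 = True.
(~y3 \/ ~y4): since y3 = True, the clause reduces to (~y4). y4 = False.
(~y6 \/ y4): since y4 = False, the clause reduces to (~y6). y6 = False.

False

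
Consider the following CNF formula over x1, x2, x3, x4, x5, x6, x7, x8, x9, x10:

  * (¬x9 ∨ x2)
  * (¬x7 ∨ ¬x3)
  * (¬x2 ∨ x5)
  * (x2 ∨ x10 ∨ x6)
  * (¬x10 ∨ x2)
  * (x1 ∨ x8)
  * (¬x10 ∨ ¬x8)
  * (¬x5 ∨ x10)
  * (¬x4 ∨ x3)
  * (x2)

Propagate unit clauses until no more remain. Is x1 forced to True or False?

True

(x2) stands alone — x2 = True.
(¬x2 ∨ x5) with x2 = True leaves only x5, so x5 = True.
From (¬x5 ∨ x10) and x5 = True: x10 = True.
In (¬x8 ∨ ¬x10), ¬x10 is now false; ¬x8 must hold, so x8 = False.
From (x8 ∨ x1) and x8 = False: x1 = True.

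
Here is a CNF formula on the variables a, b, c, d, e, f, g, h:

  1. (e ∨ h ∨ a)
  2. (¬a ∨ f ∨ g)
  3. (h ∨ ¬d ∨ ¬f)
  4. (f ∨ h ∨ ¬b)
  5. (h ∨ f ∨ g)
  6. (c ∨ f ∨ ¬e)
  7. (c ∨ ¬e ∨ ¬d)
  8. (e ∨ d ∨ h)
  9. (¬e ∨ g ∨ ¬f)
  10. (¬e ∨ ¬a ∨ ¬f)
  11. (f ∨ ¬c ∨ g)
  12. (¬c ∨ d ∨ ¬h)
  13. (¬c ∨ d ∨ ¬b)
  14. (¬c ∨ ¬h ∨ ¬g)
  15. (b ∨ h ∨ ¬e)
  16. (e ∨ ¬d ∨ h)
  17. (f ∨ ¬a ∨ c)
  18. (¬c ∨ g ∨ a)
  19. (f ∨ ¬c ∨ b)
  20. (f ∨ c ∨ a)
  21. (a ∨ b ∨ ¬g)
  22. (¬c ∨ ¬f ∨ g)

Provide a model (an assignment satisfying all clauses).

a = F  b = F  c = F  d = T  e = F  f = T  g = F  h = T

Set a = False and propagate.
Branch on b: take b = False.
  then g is forced to False.
  then c is forced to False.
  then f is forced to True.
  then e is forced to False.
  then h is forced to True.
d is now unconstrained; take d = True.
Check each clause:
  1. (a ∨ e ∨ h) — h is true.
  2. (¬a ∨ f ∨ g) — ¬a is true.
  3. (¬f ∨ ¬d ∨ h) — h is true.
  4. (¬b ∨ f ∨ h) — h is true.
  5. (g ∨ h ∨ f) — h is true.
  6. (f ∨ c ∨ ¬e) — f is true.
  7. (c ∨ ¬d ∨ ¬e) — ¬e is true.
  8. (e ∨ d ∨ h) — h is true.
  9. (¬e ∨ ¬f ∨ g) — ¬e is true.
  10. (¬e ∨ ¬a ∨ ¬f) — ¬e is true.
  11. (¬c ∨ f ∨ g) — ¬c is true.
  12. (¬h ∨ d ∨ ¬c) — d is true.
  13. (¬c ∨ d ∨ ¬b) — d is true.
  14. (¬g ∨ ¬h ∨ ¬c) — ¬g is true.
  15. (b ∨ ¬e ∨ h) — h is true.
  16. (¬d ∨ h ∨ e) — h is true.
  17. (f ∨ ¬a ∨ c) — f is true.
  18. (¬c ∨ a ∨ g) — ¬c is true.
  19. (¬c ∨ f ∨ b) — ¬c is true.
  20. (c ∨ f ∨ a) — f is true.
  21. (a ∨ ¬g ∨ b) — ¬g is true.
  22. (¬f ∨ g ∨ ¬c) — ¬c is true.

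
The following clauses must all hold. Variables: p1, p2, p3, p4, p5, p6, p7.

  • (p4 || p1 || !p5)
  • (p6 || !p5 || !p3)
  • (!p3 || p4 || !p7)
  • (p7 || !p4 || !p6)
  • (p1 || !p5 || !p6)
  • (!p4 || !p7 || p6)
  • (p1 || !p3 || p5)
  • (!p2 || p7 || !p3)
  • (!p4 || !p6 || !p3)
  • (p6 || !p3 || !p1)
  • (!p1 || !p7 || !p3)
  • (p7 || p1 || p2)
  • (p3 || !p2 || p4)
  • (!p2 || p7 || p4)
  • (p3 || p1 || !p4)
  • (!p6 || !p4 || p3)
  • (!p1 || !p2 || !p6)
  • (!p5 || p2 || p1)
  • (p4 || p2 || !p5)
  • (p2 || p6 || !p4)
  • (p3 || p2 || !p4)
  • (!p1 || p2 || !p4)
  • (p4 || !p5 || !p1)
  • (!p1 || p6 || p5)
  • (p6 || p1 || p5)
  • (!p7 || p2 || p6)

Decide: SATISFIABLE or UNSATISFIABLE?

SATISFIABLE

Set p1 = True and propagate.
Set p2 = False and propagate.
  then p4 is forced to False.
  then p5 is forced to False.
  then p6 is forced to True.
The remaining clauses are satisfied by p3 = False, p7 = False.
So p1 = True, p2 = False, p3 = False, p4 = False, p5 = False, p6 = True, p7 = False is a satisfying assignment.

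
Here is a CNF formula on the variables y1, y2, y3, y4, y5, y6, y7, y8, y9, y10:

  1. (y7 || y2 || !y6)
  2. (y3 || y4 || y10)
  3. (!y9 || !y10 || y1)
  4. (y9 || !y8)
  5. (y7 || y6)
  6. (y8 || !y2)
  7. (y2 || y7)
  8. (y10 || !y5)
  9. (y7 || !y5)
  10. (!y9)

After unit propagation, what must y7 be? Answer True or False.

True

Unit clause (!y9) sets y9 = False.
(!y8 || y9) with y9 = False leaves only !y8, so y8 = False.
From (!y2 || y8) and y8 = False: y2 = False.
(y2 || y7): since y2 = False, the clause reduces to (y7). y7 = True.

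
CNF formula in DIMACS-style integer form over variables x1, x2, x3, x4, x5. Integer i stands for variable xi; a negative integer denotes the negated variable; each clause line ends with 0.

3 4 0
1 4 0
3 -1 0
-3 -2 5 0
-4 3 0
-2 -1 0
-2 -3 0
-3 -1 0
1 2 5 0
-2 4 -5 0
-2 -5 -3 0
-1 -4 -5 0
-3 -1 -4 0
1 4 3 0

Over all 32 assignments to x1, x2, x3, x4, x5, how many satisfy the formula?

Satisfying assignments:
  x1=0 x2=0 x3=1 x4=1 x5=1
Count: 1.

1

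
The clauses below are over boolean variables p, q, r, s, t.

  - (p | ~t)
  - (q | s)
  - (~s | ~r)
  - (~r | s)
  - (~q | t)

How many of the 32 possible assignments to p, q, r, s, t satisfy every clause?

Satisfying assignments:
  p=F q=F r=F s=T t=F
  p=T q=F r=F s=T t=F
  p=T q=F r=F s=T t=T
  p=T q=T r=F s=F t=T
  p=T q=T r=F s=T t=T
That's 5 in total.

5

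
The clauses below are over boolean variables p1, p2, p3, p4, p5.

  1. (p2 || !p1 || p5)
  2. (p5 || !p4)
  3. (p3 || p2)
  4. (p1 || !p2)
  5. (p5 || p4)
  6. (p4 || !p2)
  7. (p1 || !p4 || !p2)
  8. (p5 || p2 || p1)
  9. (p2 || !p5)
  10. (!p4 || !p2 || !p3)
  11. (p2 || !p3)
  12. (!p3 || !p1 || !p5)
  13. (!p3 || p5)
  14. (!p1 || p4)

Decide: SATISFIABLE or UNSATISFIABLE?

SATISFIABLE

Try p1 = True.
  then p4 is forced to True.
  then p5 is forced to True.
  then p2 is forced to True.
  then p3 is forced to False.
Every clause has at least one true literal under this assignment.
So p1 = True, p2 = True, p3 = False, p4 = True, p5 = True is a satisfying assignment.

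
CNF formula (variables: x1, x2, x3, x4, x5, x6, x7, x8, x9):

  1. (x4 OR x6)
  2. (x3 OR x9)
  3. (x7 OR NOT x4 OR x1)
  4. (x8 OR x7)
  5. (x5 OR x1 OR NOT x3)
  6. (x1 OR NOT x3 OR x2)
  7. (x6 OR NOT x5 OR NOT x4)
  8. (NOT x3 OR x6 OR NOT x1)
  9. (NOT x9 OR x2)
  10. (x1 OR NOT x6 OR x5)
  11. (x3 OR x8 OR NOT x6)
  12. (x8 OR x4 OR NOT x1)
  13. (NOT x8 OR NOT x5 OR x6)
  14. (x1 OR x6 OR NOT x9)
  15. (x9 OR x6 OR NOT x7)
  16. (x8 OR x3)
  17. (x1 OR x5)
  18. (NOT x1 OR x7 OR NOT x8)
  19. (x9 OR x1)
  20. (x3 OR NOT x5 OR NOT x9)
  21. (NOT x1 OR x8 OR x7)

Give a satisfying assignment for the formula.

x1=True  x2=True  x3=True  x4=True  x5=True  x6=True  x7=True  x8=True  x9=True

Pure literal: x2 appears only positively; assign x2 = True.
Try x1 = True.
Try x3 = True.
  then x6 is forced to True.
Branch on x4: take x4 = True.
For the remaining variables, x5 = True, x7 = True, x8 = True, x9 = True works.
Check each clause:
  1. (x6 OR x4) — x4 is true.
  2. (x9 OR x3) — x9 is true.
  3. (x1 OR NOT x4 OR x7) — x1 is true.
  4. (x8 OR x7) — x8 is true.
  5. (x1 OR NOT x3 OR x5) — x1 is true.
  6. (x2 OR NOT x3 OR x1) — x1 is true.
  7. (NOT x5 OR NOT x4 OR x6) — x6 is true.
  8. (x6 OR NOT x3 OR NOT x1) — x6 is true.
  9. (NOT x9 OR x2) — x2 is true.
  10. (x1 OR x5 OR NOT x6) — x1 is true.
  11. (NOT x6 OR x8 OR x3) — x8 is true.
  12. (x4 OR x8 OR NOT x1) — x8 is true.
  13. (NOT x8 OR NOT x5 OR x6) — x6 is true.
  14. (x1 OR x6 OR NOT x9) — x1 is true.
  15. (NOT x7 OR x9 OR x6) — x6 is true.
  16. (x3 OR x8) — x8 is true.
  17. (x5 OR x1) — x1 is true.
  18. (x7 OR NOT x1 OR NOT x8) — x7 is true.
  19. (x9 OR x1) — x1 is true.
  20. (NOT x5 OR x3 OR NOT x9) — x3 is true.
  21. (x8 OR NOT x1 OR x7) — x8 is true.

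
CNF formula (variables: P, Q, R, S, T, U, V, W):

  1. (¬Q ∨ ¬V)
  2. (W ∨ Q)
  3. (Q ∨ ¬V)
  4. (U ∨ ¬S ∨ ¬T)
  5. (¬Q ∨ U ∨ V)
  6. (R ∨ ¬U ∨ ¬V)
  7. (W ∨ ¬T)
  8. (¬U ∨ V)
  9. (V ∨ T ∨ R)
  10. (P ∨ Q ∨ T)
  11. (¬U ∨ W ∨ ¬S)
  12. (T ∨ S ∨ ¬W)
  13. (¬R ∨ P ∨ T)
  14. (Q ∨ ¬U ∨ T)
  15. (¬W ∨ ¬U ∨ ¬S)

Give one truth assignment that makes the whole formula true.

P=0, Q=0, R=0, S=0, T=1, U=0, V=0, W=1

Try P = False.
Branch on Q: take Q = False.
  then W is forced to True.
  then V is forced to False.
  then U is forced to False.
  then T is forced to True.
  then S is forced to False.
R is now unconstrained; take R = False.
Every clause has at least one true literal under this assignment.
Check each clause:
  1. (¬V ∨ ¬Q) — ¬V is true.
  2. (Q ∨ W) — W is true.
  3. (Q ∨ ¬V) — ¬V is true.
  4. (¬T ∨ U ∨ ¬S) — ¬S is true.
  5. (U ∨ V ∨ ¬Q) — ¬Q is true.
  6. (R ∨ ¬V ∨ ¬U) — ¬V is true.
  7. (¬T ∨ W) — W is true.
  8. (V ∨ ¬U) — ¬U is true.
  9. (T ∨ R ∨ V) — T is true.
  10. (P ∨ T ∨ Q) — T is true.
  11. (¬S ∨ ¬U ∨ W) — W is true.
  12. (¬W ∨ S ∨ T) — T is true.
  13. (T ∨ P ∨ ¬R) — T is true.
  14. (Q ∨ T ∨ ¬U) — ¬U is true.
  15. (¬U ∨ ¬S ∨ ¬W) — ¬U is true.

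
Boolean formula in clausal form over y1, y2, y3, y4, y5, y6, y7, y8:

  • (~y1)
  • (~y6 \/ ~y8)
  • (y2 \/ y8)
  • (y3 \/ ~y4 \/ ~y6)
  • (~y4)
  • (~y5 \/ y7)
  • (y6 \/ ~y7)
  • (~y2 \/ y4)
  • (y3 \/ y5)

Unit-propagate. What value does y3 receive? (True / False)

(~y1) is a unit clause: y1 = False.
(~y4) stands alone — y4 = False.
In (y4 \/ ~y2), y4 is now false; ~y2 must hold, so y2 = False.
(y8 \/ y2): since y2 = False, the clause reduces to (y8). y8 = True.
(~y8 \/ ~y6) with y8 = True leaves only ~y6, so y6 = False.
(~y7 \/ y6): since y6 = False, the clause reduces to (~y7). y7 = False.
(~y5 \/ y7) with y7 = False leaves only ~y5, so y5 = False.
(y5 \/ y3) with y5 = False leaves only y3, so y3 = True.

True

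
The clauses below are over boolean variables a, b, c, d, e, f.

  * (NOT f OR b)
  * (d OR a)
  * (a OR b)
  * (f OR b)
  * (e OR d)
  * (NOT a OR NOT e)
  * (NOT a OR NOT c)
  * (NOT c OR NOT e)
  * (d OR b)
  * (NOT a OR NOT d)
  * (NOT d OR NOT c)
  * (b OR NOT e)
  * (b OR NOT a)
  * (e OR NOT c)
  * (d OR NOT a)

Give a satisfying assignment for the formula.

a = 0  b = 1  c = 0  d = 1  e = 1  f = 1

Pure literal: b appears only positively; assign b = True.
c occurs only negated in the remaining clauses — set c = False.
Branch on a: take a = False.
  then d is forced to True.
e, f are now unconstrained; take e = True, f = True.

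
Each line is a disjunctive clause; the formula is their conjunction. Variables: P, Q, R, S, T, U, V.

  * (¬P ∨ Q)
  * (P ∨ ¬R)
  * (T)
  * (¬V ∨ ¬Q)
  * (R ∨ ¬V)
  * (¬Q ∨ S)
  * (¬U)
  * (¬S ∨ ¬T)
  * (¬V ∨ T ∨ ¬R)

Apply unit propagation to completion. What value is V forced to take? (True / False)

False

(T) stands alone — T = True.
Unit clause (¬U) sets U = False.
(¬T ∨ ¬S): since T = True, the clause reduces to (¬S). S = False.
In (S ∨ ¬Q), S is now false; ¬Q must hold, so Q = False.
In (Q ∨ ¬P), Q is now false; ¬P must hold, so P = False.
From (P ∨ ¬R) and P = False: R = False.
(¬V ∨ R) with R = False leaves only ¬V, so V = False.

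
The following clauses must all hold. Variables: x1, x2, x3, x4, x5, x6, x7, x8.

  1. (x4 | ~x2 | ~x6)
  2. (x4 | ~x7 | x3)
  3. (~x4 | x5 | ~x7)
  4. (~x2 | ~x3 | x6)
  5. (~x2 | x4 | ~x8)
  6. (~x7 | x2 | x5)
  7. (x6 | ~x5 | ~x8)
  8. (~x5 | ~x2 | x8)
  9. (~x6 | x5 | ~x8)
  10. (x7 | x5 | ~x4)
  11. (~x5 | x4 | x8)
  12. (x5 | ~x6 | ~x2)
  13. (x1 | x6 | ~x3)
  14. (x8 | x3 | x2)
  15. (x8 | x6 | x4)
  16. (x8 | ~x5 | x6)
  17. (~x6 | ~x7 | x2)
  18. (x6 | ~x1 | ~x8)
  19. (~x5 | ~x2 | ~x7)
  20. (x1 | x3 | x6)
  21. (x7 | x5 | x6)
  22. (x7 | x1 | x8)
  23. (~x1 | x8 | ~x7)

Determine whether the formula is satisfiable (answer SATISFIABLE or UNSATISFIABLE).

Branch on x1: take x1 = True.
Branch on x2: take x2 = False.
Set x3 = False and propagate.
  then x8 is forced to True.
  then x6 is forced to True.
  then x5 is forced to True.
  then x7 is forced to False.
x4 is now unconstrained; take x4 = False.
Every clause has at least one true literal under this assignment.
So x1 = T, x2 = F, x3 = F, x4 = F, x5 = T, x6 = T, x7 = F, x8 = T is a satisfying assignment.

SATISFIABLE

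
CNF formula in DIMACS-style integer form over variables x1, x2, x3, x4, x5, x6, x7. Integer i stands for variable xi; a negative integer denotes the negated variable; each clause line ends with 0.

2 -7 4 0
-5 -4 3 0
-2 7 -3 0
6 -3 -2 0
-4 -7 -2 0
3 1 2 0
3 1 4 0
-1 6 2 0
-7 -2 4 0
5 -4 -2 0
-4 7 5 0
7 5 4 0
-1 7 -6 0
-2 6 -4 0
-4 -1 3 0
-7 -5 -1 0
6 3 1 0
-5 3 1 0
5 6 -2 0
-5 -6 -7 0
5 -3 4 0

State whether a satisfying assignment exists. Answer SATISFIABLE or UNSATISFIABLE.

SATISFIABLE

Branch on x1: take x1 = False.
Set x2 = False and propagate.
  then x3 is forced to True.
The remaining clauses are satisfied by x4 = True, x5 = False, x6 = False, x7 = True.
So x1 = F, x2 = F, x3 = T, x4 = T, x5 = F, x6 = F, x7 = T is a satisfying assignment.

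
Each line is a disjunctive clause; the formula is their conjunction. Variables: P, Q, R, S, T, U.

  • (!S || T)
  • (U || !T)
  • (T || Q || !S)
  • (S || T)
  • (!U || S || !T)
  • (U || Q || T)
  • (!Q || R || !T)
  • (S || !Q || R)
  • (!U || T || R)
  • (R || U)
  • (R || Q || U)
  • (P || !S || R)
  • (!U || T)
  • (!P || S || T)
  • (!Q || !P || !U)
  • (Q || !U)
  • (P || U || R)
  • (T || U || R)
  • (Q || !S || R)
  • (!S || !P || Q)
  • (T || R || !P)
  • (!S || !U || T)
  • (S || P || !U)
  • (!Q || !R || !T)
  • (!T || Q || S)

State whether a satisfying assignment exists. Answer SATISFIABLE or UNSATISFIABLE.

UNSATISFIABLE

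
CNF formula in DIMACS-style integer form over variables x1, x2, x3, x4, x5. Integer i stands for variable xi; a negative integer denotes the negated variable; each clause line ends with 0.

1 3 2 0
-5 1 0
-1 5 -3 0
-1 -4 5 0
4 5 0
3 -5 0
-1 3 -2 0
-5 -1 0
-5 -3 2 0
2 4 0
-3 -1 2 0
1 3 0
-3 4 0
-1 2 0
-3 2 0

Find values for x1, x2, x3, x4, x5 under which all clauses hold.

Try x1 = False.
  then x5 is forced to False.
  then x4 is forced to True.
  then x3 is forced to True.
  then x2 is forced to True.

x1=False, x2=True, x3=True, x4=True, x5=False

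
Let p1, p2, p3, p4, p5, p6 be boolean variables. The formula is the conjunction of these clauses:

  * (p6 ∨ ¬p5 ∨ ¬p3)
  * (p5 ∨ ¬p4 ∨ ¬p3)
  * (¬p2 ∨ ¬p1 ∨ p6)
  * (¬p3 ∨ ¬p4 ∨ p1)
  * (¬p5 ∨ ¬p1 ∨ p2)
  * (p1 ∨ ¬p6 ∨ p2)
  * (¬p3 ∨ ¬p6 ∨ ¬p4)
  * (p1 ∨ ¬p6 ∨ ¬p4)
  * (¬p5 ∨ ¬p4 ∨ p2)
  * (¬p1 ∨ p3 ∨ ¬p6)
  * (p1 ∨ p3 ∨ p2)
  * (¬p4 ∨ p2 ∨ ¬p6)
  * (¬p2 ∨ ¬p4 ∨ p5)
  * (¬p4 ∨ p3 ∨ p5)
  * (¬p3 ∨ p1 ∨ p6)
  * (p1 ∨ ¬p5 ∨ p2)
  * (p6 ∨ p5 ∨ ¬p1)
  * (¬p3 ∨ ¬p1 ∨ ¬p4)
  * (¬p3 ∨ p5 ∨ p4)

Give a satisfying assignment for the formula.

p1=True, p2=True, p3=True, p4=False, p5=True, p6=True

Branch on p1: take p1 = True.
Branch on p2: take p2 = True.
  then p6 is forced to True.
  then p3 is forced to True.
  then p4 is forced to False.
  then p5 is forced to True.
Check each clause:
  1. (¬p3 ∨ ¬p5 ∨ p6) — p6 is true.
  2. (¬p3 ∨ p5 ∨ ¬p4) — ¬p4 is true.
  3. (¬p1 ∨ ¬p2 ∨ p6) — p6 is true.
  4. (p1 ∨ ¬p3 ∨ ¬p4) — p1 is true.
  5. (p2 ∨ ¬p5 ∨ ¬p1) — p2 is true.
  6. (p1 ∨ ¬p6 ∨ p2) — p1 is true.
  7. (¬p6 ∨ ¬p4 ∨ ¬p3) — ¬p4 is true.
  8. (¬p6 ∨ p1 ∨ ¬p4) — p1 is true.
  9. (¬p5 ∨ ¬p4 ∨ p2) — p2 is true.
  10. (p3 ∨ ¬p1 ∨ ¬p6) — p3 is true.
  11. (p2 ∨ p3 ∨ p1) — p1 is true.
  12. (¬p6 ∨ p2 ∨ ¬p4) — p2 is true.
  13. (p5 ∨ ¬p4 ∨ ¬p2) — ¬p4 is true.
  14. (p5 ∨ p3 ∨ ¬p4) — p3 is true.
  15. (p1 ∨ p6 ∨ ¬p3) — p1 is true.
  16. (¬p5 ∨ p1 ∨ p2) — p1 is true.
  17. (¬p1 ∨ p6 ∨ p5) — p5 is true.
  18. (¬p3 ∨ ¬p1 ∨ ¬p4) — ¬p4 is true.
  19. (p4 ∨ ¬p3 ∨ p5) — p5 is true.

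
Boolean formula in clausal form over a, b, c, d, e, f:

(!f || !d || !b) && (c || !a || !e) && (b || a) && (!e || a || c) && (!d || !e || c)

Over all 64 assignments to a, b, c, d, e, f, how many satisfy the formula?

30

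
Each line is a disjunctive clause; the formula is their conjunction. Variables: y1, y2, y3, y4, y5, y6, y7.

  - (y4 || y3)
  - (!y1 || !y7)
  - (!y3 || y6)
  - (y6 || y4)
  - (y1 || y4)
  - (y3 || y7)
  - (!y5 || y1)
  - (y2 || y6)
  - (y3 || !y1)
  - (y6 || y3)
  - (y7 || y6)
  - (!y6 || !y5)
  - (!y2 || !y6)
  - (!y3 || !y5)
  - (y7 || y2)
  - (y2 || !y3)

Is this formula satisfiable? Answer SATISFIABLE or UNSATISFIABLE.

Pure literal: y4 appears only positively; assign y4 = True.
y5 occurs only negated in the remaining clauses — set y5 = False.
Branch on y1: take y1 = False.
Try y2 = False.
  then y6 is forced to True.
  then y7 is forced to True.
  then y3 is forced to False.
So y1=0  y2=0  y3=0  y4=1  y5=0  y6=1  y7=1 is a satisfying assignment.

SATISFIABLE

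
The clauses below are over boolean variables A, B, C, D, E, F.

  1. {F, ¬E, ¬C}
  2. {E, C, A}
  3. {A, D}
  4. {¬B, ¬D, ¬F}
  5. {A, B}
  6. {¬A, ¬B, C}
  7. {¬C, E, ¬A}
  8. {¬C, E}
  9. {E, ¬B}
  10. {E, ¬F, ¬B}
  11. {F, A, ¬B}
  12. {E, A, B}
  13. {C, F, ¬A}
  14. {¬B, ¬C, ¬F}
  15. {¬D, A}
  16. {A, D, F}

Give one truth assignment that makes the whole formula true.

Branch on A: take A = True.
The remaining clauses are satisfied by B = False, C = False, D = True, E = False, F = True.
Every clause has at least one true literal under this assignment.

A=T, B=F, C=F, D=T, E=F, F=T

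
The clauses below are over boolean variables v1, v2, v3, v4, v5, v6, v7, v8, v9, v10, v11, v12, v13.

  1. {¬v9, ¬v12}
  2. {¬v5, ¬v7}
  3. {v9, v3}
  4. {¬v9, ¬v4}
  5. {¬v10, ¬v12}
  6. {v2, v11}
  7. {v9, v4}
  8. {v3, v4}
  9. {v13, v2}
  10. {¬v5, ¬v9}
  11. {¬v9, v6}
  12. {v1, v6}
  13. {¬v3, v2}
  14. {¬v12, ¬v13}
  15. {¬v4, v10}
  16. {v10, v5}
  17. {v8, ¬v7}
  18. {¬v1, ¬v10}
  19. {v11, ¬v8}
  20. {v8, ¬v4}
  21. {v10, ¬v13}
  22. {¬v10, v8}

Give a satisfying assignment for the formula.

v2 occurs only positively in the remaining clauses — set v2 = True.
Pure literal: v6 appears only positively; assign v6 = True.
Branch on v1: take v1 = False.
The remaining clauses are satisfied by v3 = True, v4 = True, v5 = False, v7 = True, v8 = True, v9 = False, v10 = True, v11 = True, v12 = False, v13 = True.
Every clause has at least one true literal under this assignment.

v1=F, v2=T, v3=T, v4=T, v5=F, v6=T, v7=T, v8=T, v9=F, v10=T, v11=T, v12=F, v13=T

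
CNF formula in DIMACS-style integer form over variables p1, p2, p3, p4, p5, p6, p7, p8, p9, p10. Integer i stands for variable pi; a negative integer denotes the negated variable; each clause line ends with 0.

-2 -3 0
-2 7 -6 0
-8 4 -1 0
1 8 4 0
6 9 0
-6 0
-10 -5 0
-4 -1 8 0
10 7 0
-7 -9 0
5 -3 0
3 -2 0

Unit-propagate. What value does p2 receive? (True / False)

Unit clause (~p6) sets p6 = False.
(p6 \/ p9) with p6 = False leaves only p9, so p9 = True.
(~p7 \/ ~p9) with p9 = True leaves only ~p7, so p7 = False.
(p10 \/ p7): since p7 = False, the clause reduces to (p10). p10 = True.
From (~p10 \/ ~p5) and p10 = True: p5 = False.
In (p5 \/ ~p3), p5 is now false; ~p3 must hold, so p3 = False.
In (~p2 \/ p3), p3 is now false; ~p2 must hold, so p2 = False.

False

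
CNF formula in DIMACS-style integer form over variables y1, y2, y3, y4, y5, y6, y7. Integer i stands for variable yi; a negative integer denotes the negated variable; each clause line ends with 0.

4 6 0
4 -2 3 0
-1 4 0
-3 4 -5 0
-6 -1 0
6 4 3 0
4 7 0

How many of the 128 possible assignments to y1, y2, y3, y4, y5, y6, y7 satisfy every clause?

52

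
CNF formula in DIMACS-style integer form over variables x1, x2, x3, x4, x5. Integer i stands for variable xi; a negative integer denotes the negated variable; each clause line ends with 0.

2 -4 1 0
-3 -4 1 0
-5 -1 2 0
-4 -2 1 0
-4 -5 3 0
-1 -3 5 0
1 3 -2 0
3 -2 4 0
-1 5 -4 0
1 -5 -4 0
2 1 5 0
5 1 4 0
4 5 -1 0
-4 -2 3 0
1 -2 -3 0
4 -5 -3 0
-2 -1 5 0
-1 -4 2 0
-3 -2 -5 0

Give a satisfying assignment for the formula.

x1=False, x2=False, x3=False, x4=False, x5=True

Try x1 = False.
The remaining clauses are satisfied by x2 = False, x3 = False, x4 = False, x5 = True.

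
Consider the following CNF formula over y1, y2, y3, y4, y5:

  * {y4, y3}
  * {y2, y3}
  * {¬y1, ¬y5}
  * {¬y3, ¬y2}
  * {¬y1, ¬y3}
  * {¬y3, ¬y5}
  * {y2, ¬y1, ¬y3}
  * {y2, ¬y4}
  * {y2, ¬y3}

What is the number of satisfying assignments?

3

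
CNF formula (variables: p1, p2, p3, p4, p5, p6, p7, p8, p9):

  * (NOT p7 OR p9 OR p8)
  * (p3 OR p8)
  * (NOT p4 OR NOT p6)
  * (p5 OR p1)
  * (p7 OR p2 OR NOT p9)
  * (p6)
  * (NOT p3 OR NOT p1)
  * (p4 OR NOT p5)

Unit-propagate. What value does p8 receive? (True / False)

Unit clause (p6) sets p6 = True.
(NOT p4 OR NOT p6): since p6 = True, the clause reduces to (NOT p4). p4 = False.
(p4 OR NOT p5): since p4 = False, the clause reduces to (NOT p5). p5 = False.
In (p5 OR p1), p5 is now false; p1 must hold, so p1 = True.
In (NOT p3 OR NOT p1), NOT p1 is now false; NOT p3 must hold, so p3 = False.
In (p3 OR p8), p3 is now false; p8 must hold, so p8 = True.

True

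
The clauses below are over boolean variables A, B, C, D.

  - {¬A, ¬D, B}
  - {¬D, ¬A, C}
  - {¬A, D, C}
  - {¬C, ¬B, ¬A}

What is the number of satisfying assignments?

9

Split on A, then C.
  A=1, C=1: remaining (B,D) ∈ {(0,0)} — 1.
  A=1, C=0: a clause becomes empty — 0.
  A=0, C=1: remaining (B,D) ∈ {(0,0); (0,1); (1,0); (1,1)} — 4.
  A=0, C=0: remaining (B,D) ∈ {(0,0); (0,1); (1,0); (1,1)} — 4.
Total: 1 + 0 + 4 + 4 = 9.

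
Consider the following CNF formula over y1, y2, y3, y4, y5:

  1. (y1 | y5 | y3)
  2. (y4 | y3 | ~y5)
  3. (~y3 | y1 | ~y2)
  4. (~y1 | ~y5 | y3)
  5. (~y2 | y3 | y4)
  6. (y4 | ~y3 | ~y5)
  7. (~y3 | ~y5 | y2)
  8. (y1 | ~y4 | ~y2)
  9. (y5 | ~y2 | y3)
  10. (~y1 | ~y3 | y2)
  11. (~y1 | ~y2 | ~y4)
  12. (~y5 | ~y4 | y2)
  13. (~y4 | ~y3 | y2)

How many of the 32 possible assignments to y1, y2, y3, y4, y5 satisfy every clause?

4

Satisfying assignments:
  y1=F y2=F y3=T y4=F y5=F
  y1=T y2=F y3=F y4=F y5=F
  y1=T y2=F y3=F y4=T y5=F
  y1=T y2=T y3=T y4=F y5=F
That's 4 in total.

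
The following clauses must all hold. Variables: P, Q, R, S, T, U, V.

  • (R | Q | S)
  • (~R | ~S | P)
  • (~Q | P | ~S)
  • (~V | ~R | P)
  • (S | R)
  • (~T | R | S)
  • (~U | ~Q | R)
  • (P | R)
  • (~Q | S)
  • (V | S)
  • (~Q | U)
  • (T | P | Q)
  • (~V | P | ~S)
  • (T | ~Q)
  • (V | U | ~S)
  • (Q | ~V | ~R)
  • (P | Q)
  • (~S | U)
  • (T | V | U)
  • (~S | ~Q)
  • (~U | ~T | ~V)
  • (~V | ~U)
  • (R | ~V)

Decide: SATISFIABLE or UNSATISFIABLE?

SATISFIABLE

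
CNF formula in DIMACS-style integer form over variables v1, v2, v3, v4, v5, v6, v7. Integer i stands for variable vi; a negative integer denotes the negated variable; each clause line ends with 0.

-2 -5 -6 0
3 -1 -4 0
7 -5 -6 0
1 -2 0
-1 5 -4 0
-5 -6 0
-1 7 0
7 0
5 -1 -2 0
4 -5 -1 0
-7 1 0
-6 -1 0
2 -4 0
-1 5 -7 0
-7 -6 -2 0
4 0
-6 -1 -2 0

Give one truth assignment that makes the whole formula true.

v1=True, v2=True, v3=True, v4=True, v5=True, v6=False, v7=True

(v7) is a unit clause, so v7 = True.
The clause (v1) is unit: v1 must be True.
The clause (!v6) is unit: v6 must be False.
(v5) is a unit clause, so v5 = True.
(v4) is a unit clause, so v4 = True.
(v3) is a unit clause, so v3 = True.
(v2) is a unit clause, so v2 = True.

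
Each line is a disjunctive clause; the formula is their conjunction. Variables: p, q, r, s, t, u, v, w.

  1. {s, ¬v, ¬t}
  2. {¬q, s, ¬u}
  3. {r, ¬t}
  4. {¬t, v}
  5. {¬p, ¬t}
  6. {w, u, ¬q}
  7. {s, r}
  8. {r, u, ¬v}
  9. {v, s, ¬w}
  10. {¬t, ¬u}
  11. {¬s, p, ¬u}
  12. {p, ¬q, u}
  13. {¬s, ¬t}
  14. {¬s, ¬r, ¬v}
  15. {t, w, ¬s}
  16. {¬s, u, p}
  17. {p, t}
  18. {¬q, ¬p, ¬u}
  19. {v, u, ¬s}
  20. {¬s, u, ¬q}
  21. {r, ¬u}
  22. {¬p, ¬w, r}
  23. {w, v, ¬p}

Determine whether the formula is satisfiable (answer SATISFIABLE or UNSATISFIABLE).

SATISFIABLE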